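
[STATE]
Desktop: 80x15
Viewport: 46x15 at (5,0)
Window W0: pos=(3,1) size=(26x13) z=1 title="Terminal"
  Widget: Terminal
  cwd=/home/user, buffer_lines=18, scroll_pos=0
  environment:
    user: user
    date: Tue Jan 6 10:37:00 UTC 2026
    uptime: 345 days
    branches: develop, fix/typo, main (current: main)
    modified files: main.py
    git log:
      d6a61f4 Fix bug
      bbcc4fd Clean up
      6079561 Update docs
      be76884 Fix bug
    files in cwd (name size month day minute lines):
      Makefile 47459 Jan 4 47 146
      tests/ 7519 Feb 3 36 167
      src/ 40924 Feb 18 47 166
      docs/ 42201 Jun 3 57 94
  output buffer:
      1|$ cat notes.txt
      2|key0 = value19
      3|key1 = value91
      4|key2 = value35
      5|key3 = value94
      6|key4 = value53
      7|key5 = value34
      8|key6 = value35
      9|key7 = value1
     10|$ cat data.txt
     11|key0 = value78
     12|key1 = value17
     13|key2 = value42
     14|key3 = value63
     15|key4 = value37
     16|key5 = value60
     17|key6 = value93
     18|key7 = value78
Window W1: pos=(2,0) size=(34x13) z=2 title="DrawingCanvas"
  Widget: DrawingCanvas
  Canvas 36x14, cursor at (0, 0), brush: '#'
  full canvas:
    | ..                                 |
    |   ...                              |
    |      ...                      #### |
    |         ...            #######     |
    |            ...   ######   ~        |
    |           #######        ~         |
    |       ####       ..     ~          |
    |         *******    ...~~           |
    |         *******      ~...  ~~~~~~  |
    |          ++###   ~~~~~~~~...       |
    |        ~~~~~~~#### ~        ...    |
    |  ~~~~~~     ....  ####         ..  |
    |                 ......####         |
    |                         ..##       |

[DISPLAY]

━━━━━━━━━━━━━━━━━━━━━━━━━━━━━━┓               
rawingCanvas                  ┃               
──────────────────────────────┨               
.                             ┃               
 ...                          ┃               
    ...                      #┃               
       ...            ####### ┃               
          ...   ######   ~    ┃               
         #######        ~     ┃               
     ####       ..     ~      ┃               
       *******    ...~~       ┃               
       *******      ~...  ~~~~┃               
━━━━━━━━━━━━━━━━━━━━━━━━━━━━━━┛               
━━━━━━━━━━━━━━━━━━━━━━━┛                      
                                              


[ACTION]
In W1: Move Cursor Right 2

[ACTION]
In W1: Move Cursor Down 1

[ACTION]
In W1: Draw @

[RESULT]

━━━━━━━━━━━━━━━━━━━━━━━━━━━━━━┓               
rawingCanvas                  ┃               
──────────────────────────────┨               
.                             ┃               
@...                          ┃               
    ...                      #┃               
       ...            ####### ┃               
          ...   ######   ~    ┃               
         #######        ~     ┃               
     ####       ..     ~      ┃               
       *******    ...~~       ┃               
       *******      ~...  ~~~~┃               
━━━━━━━━━━━━━━━━━━━━━━━━━━━━━━┛               
━━━━━━━━━━━━━━━━━━━━━━━┛                      
                                              


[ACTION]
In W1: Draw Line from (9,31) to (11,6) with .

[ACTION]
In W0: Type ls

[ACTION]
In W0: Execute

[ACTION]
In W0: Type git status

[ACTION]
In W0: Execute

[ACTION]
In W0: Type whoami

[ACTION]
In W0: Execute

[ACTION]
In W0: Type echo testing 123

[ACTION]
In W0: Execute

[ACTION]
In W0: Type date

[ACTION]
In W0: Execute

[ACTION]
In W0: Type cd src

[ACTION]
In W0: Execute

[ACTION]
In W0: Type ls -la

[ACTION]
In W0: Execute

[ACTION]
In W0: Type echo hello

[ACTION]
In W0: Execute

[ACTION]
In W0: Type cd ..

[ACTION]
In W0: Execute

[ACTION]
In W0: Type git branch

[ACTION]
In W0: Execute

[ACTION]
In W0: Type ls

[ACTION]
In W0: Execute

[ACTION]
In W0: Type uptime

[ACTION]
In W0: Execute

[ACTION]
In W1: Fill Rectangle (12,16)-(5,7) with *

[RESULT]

━━━━━━━━━━━━━━━━━━━━━━━━━━━━━━┓               
rawingCanvas                  ┃               
──────────────────────────────┨               
.                             ┃               
@...                          ┃               
    ...                      #┃               
       ...            ####### ┃               
          ...   ######   ~    ┃               
     **********#        ~     ┃               
     ********** ..     ~      ┃               
     **********   ...~~       ┃               
     **********     ~...  ~~~~┃               
━━━━━━━━━━━━━━━━━━━━━━━━━━━━━━┛               
━━━━━━━━━━━━━━━━━━━━━━━┛                      
                                              


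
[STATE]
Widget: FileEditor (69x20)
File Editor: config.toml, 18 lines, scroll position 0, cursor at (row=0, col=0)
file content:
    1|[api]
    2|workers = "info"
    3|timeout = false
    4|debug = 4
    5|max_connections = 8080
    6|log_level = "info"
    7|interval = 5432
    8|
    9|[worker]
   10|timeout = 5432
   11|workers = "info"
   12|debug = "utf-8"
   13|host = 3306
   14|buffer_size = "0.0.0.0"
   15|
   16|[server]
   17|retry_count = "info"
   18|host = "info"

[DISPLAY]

█api]                                                               ▲
workers = "info"                                                    █
timeout = false                                                     ░
debug = 4                                                           ░
max_connections = 8080                                              ░
log_level = "info"                                                  ░
interval = 5432                                                     ░
                                                                    ░
[worker]                                                            ░
timeout = 5432                                                      ░
workers = "info"                                                    ░
debug = "utf-8"                                                     ░
host = 3306                                                         ░
buffer_size = "0.0.0.0"                                             ░
                                                                    ░
[server]                                                            ░
retry_count = "info"                                                ░
host = "info"                                                       ░
                                                                    ░
                                                                    ▼


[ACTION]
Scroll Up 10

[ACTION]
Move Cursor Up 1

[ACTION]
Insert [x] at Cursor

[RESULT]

x█api]                                                              ▲
workers = "info"                                                    █
timeout = false                                                     ░
debug = 4                                                           ░
max_connections = 8080                                              ░
log_level = "info"                                                  ░
interval = 5432                                                     ░
                                                                    ░
[worker]                                                            ░
timeout = 5432                                                      ░
workers = "info"                                                    ░
debug = "utf-8"                                                     ░
host = 3306                                                         ░
buffer_size = "0.0.0.0"                                             ░
                                                                    ░
[server]                                                            ░
retry_count = "info"                                                ░
host = "info"                                                       ░
                                                                    ░
                                                                    ▼


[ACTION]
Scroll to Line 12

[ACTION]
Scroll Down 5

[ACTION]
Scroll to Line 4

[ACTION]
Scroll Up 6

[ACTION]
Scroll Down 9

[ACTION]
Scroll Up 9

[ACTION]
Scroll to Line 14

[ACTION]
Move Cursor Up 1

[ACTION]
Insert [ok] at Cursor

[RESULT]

xok█api]                                                            ▲
workers = "info"                                                    █
timeout = false                                                     ░
debug = 4                                                           ░
max_connections = 8080                                              ░
log_level = "info"                                                  ░
interval = 5432                                                     ░
                                                                    ░
[worker]                                                            ░
timeout = 5432                                                      ░
workers = "info"                                                    ░
debug = "utf-8"                                                     ░
host = 3306                                                         ░
buffer_size = "0.0.0.0"                                             ░
                                                                    ░
[server]                                                            ░
retry_count = "info"                                                ░
host = "info"                                                       ░
                                                                    ░
                                                                    ▼


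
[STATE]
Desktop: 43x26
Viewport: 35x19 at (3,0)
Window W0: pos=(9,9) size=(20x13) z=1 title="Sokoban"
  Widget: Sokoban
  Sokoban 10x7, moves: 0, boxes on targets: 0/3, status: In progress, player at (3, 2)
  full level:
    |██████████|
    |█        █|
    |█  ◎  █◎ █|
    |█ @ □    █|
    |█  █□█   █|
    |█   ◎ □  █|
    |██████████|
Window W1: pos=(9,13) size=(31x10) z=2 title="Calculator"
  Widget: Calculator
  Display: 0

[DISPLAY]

                                   
                                   
                                   
                                   
                                   
                                   
                                   
                                   
                                   
      ┏━━━━━━━━━━━━━━━━━━┓         
      ┃ Sokoban          ┃         
      ┠──────────────────┨         
      ┃██████████        ┃         
      ┏━━━━━━━━━━━━━━━━━━━━━━━━━━━━
      ┃ Calculator                 
      ┠────────────────────────────
      ┃                            
      ┃┌───┬───┬───┬───┐           
      ┃│ 7 │ 8 │ 9 │ ÷ │           


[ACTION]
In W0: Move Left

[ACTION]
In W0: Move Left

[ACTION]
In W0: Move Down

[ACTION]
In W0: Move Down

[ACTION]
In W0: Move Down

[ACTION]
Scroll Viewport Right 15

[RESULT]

                                   
                                   
                                   
                                   
                                   
                                   
                                   
                                   
                                   
 ┏━━━━━━━━━━━━━━━━━━┓              
 ┃ Sokoban          ┃              
 ┠──────────────────┨              
 ┃██████████        ┃              
 ┏━━━━━━━━━━━━━━━━━━━━━━━━━━━━━┓   
 ┃ Calculator                  ┃   
 ┠─────────────────────────────┨   
 ┃                            0┃   
 ┃┌───┬───┬───┬───┐            ┃   
 ┃│ 7 │ 8 │ 9 │ ÷ │            ┃   


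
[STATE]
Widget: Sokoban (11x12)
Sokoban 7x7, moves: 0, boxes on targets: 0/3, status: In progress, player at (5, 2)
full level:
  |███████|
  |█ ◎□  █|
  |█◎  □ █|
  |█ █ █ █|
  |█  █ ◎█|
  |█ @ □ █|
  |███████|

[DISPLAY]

███████    
█ ◎□  █    
█◎  □ █    
█ █ █ █    
█  █ ◎█    
█ @ □ █    
███████    
Moves: 0  0
           
           
           
           


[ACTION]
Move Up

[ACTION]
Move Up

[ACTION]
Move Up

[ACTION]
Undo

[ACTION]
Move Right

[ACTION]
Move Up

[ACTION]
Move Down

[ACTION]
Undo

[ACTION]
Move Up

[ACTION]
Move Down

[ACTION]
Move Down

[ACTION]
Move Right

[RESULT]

███████    
█ ◎□  █    
█◎  □ █    
█ █ █ █    
█  █ ◎█    
█  @□ █    
███████    
Moves: 3  0
           
           
           
           


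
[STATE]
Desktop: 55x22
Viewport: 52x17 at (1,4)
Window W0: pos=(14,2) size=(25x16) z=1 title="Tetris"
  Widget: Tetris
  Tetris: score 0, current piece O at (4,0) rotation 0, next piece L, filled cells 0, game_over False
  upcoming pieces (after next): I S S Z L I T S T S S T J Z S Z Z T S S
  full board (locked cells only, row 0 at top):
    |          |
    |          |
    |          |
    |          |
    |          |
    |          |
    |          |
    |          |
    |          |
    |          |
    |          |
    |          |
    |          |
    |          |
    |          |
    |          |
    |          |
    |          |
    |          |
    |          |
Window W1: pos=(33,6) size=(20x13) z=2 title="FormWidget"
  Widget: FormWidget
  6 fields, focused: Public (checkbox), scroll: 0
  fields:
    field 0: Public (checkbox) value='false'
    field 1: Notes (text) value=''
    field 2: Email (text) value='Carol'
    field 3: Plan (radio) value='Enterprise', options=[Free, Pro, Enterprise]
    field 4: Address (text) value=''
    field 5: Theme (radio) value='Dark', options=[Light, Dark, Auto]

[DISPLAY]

             ┠───────────────────────┨              
             ┃          │Next:       ┃              
             ┃          │  ▒    ┏━━━━━━━━━━━━━━━━━━┓
             ┃          │▒▒▒    ┃ FormWidget       ┃
             ┃          │       ┠──────────────────┨
             ┃          │       ┃> Public:     [ ] ┃
             ┃          │       ┃  Notes:      [  ]┃
             ┃          │Score: ┃  Email:      [Ca]┃
             ┃          │0      ┃  Plan:       ( ) ┃
             ┃          │       ┃  Address:    [  ]┃
             ┃          │       ┃  Theme:      ( ) ┃
             ┃          │       ┃                  ┃
             ┃          │       ┃                  ┃
             ┗━━━━━━━━━━━━━━━━━━┃                  ┃
                                ┗━━━━━━━━━━━━━━━━━━┛
                                                    
                                                    


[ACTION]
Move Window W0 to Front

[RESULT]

             ┠───────────────────────┨              
             ┃          │Next:       ┃              
             ┃          │  ▒         ┃━━━━━━━━━━━━━┓
             ┃          │▒▒▒         ┃Widget       ┃
             ┃          │            ┃─────────────┨
             ┃          │            ┃lic:     [ ] ┃
             ┃          │            ┃es:      [  ]┃
             ┃          │Score:      ┃il:      [Ca]┃
             ┃          │0           ┃n:       ( ) ┃
             ┃          │            ┃ress:    [  ]┃
             ┃          │            ┃me:      ( ) ┃
             ┃          │            ┃             ┃
             ┃          │            ┃             ┃
             ┗━━━━━━━━━━━━━━━━━━━━━━━┛             ┃
                                ┗━━━━━━━━━━━━━━━━━━┛
                                                    
                                                    


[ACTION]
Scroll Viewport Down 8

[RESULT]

             ┃          │Next:       ┃              
             ┃          │  ▒         ┃━━━━━━━━━━━━━┓
             ┃          │▒▒▒         ┃Widget       ┃
             ┃          │            ┃─────────────┨
             ┃          │            ┃lic:     [ ] ┃
             ┃          │            ┃es:      [  ]┃
             ┃          │Score:      ┃il:      [Ca]┃
             ┃          │0           ┃n:       ( ) ┃
             ┃          │            ┃ress:    [  ]┃
             ┃          │            ┃me:      ( ) ┃
             ┃          │            ┃             ┃
             ┃          │            ┃             ┃
             ┗━━━━━━━━━━━━━━━━━━━━━━━┛             ┃
                                ┗━━━━━━━━━━━━━━━━━━┛
                                                    
                                                    
                                                    


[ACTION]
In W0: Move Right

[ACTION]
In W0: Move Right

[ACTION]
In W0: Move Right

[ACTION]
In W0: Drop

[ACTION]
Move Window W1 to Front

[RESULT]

             ┃          │Next:       ┃              
             ┃          │  ▒    ┏━━━━━━━━━━━━━━━━━━┓
             ┃          │▒▒▒    ┃ FormWidget       ┃
             ┃          │       ┠──────────────────┨
             ┃          │       ┃> Public:     [ ] ┃
             ┃          │       ┃  Notes:      [  ]┃
             ┃          │Score: ┃  Email:      [Ca]┃
             ┃          │0      ┃  Plan:       ( ) ┃
             ┃          │       ┃  Address:    [  ]┃
             ┃          │       ┃  Theme:      ( ) ┃
             ┃          │       ┃                  ┃
             ┃          │       ┃                  ┃
             ┗━━━━━━━━━━━━━━━━━━┃                  ┃
                                ┗━━━━━━━━━━━━━━━━━━┛
                                                    
                                                    
                                                    


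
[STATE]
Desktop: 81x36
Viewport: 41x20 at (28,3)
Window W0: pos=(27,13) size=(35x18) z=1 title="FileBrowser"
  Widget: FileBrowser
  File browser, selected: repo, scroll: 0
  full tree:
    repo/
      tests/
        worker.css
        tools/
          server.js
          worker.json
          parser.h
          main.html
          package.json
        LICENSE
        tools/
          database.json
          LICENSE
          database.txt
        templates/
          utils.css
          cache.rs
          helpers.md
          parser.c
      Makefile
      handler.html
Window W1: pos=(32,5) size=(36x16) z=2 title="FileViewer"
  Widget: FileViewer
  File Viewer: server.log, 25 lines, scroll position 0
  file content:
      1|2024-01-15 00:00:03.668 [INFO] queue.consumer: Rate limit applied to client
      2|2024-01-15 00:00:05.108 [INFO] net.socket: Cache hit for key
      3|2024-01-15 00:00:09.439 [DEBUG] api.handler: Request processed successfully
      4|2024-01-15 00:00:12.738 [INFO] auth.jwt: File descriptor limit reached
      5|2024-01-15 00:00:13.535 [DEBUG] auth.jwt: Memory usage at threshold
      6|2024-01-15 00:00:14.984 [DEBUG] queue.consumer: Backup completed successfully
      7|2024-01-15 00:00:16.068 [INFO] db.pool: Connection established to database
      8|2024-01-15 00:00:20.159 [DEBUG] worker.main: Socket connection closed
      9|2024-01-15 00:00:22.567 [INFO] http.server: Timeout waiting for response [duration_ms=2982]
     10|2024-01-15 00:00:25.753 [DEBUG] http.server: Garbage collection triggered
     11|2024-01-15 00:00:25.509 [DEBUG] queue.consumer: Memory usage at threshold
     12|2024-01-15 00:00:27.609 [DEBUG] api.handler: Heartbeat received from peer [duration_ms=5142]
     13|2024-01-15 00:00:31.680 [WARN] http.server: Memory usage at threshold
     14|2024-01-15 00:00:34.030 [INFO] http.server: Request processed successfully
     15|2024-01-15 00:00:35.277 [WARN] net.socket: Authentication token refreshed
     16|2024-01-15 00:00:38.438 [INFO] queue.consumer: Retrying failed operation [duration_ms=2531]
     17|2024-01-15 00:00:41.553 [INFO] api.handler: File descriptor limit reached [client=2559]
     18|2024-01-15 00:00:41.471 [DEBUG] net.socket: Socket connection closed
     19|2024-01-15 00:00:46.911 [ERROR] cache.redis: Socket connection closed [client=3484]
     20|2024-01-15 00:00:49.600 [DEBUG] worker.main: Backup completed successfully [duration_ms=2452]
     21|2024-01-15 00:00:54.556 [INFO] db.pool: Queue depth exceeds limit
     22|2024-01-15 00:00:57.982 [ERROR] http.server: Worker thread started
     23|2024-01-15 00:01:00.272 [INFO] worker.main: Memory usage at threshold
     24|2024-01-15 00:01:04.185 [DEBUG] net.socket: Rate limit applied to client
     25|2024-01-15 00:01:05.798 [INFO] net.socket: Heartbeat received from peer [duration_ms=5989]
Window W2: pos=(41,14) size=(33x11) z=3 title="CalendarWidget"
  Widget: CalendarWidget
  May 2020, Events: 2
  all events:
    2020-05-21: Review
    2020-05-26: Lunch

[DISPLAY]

                                         
                                         
    ┏━━━━━━━━━━━━━━━━━━━━━━━━━━━━━━━━━━┓ 
    ┃ FileViewer                       ┃ 
    ┠──────────────────────────────────┨ 
    ┃2024-01-15 00:00:03.668 [INFO] qu▲┃ 
    ┃2024-01-15 00:00:05.108 [INFO] ne█┃ 
    ┃2024-01-15 00:00:09.439 [DEBUG] a░┃ 
    ┃2024-01-15 00:00:12.738 [INFO] au░┃ 
    ┃2024-01-15 00:00:13.535 [DEBUG] a░┃ 
━━━━┃2024-01-15 00:00:14.984 [DEBUG] q░┃ 
 Fil┃2024-01-┏━━━━━━━━━━━━━━━━━━━━━━━━━━━
────┃2024-01-┃ CalendarWidget            
> [-┃2024-01-┠───────────────────────────
    ┃2024-01-┃            May 2020       
    ┃2024-01-┃Mo Tu We Th Fr Sa Su       
    ┃2024-01-┃             1  2  3       
    ┗━━━━━━━━┃ 4  5  6  7  8  9 10       
             ┃11 12 13 14 15 16 17       
             ┃18 19 20 21* 22 23 24      


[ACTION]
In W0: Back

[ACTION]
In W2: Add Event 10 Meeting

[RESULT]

                                         
                                         
    ┏━━━━━━━━━━━━━━━━━━━━━━━━━━━━━━━━━━┓ 
    ┃ FileViewer                       ┃ 
    ┠──────────────────────────────────┨ 
    ┃2024-01-15 00:00:03.668 [INFO] qu▲┃ 
    ┃2024-01-15 00:00:05.108 [INFO] ne█┃ 
    ┃2024-01-15 00:00:09.439 [DEBUG] a░┃ 
    ┃2024-01-15 00:00:12.738 [INFO] au░┃ 
    ┃2024-01-15 00:00:13.535 [DEBUG] a░┃ 
━━━━┃2024-01-15 00:00:14.984 [DEBUG] q░┃ 
 Fil┃2024-01-┏━━━━━━━━━━━━━━━━━━━━━━━━━━━
────┃2024-01-┃ CalendarWidget            
> [-┃2024-01-┠───────────────────────────
    ┃2024-01-┃            May 2020       
    ┃2024-01-┃Mo Tu We Th Fr Sa Su       
    ┃2024-01-┃             1  2  3       
    ┗━━━━━━━━┃ 4  5  6  7  8  9 10*      
             ┃11 12 13 14 15 16 17       
             ┃18 19 20 21* 22 23 24      


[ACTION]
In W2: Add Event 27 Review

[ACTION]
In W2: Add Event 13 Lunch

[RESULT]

                                         
                                         
    ┏━━━━━━━━━━━━━━━━━━━━━━━━━━━━━━━━━━┓ 
    ┃ FileViewer                       ┃ 
    ┠──────────────────────────────────┨ 
    ┃2024-01-15 00:00:03.668 [INFO] qu▲┃ 
    ┃2024-01-15 00:00:05.108 [INFO] ne█┃ 
    ┃2024-01-15 00:00:09.439 [DEBUG] a░┃ 
    ┃2024-01-15 00:00:12.738 [INFO] au░┃ 
    ┃2024-01-15 00:00:13.535 [DEBUG] a░┃ 
━━━━┃2024-01-15 00:00:14.984 [DEBUG] q░┃ 
 Fil┃2024-01-┏━━━━━━━━━━━━━━━━━━━━━━━━━━━
────┃2024-01-┃ CalendarWidget            
> [-┃2024-01-┠───────────────────────────
    ┃2024-01-┃            May 2020       
    ┃2024-01-┃Mo Tu We Th Fr Sa Su       
    ┃2024-01-┃             1  2  3       
    ┗━━━━━━━━┃ 4  5  6  7  8  9 10*      
             ┃11 12 13* 14 15 16 17      
             ┃18 19 20 21* 22 23 24      


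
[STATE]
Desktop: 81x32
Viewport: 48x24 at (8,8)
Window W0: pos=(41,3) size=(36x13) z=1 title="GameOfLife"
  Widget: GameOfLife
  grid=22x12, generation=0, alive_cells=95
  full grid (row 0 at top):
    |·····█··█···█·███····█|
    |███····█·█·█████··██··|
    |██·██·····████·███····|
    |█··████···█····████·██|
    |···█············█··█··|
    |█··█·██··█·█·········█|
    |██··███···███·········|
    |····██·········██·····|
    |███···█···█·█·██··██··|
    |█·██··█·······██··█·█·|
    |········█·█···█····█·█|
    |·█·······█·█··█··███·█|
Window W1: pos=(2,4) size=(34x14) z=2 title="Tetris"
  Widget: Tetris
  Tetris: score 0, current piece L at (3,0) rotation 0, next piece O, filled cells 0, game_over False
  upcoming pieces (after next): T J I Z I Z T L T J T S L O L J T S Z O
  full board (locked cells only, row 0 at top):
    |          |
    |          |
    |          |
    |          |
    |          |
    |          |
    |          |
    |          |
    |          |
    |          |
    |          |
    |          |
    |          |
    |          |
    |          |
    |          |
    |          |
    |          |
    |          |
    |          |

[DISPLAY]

     │▓▓                   ┃     ┃█··████···█···
     │▓▓                   ┃     ┃···█··········
     │                     ┃     ┃█··█·██··█·█··
     │                     ┃     ┃██··███···███·
     │                     ┃     ┃····██········
     │Score:               ┃     ┃███···█···█·█·
     │0                    ┃     ┃█·██··█·······
     │                     ┃     ┗━━━━━━━━━━━━━━
     │                     ┃                    
━━━━━━━━━━━━━━━━━━━━━━━━━━━┛                    
                                                
                                                
                                                
                                                
                                                
                                                
                                                
                                                
                                                
                                                
                                                
                                                
                                                
                                                


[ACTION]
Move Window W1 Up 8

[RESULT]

     │                     ┃     ┃█··████···█···
     │Score:               ┃     ┃···█··········
     │0                    ┃     ┃█··█·██··█·█··
     │                     ┃     ┃██··███···███·
     │                     ┃     ┃····██········
━━━━━━━━━━━━━━━━━━━━━━━━━━━┛     ┃███···█···█·█·
                                 ┃█·██··█·······
                                 ┗━━━━━━━━━━━━━━
                                                
                                                
                                                
                                                
                                                
                                                
                                                
                                                
                                                
                                                
                                                
                                                
                                                
                                                
                                                
                                                


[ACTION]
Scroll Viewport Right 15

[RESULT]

            ┃     ┃█··████···█····████·██       
            ┃     ┃···█············█··█··       
            ┃     ┃█··█·██··█·█·········█       
            ┃     ┃██··███···███·········       
            ┃     ┃····██·········██·····       
━━━━━━━━━━━━┛     ┃███···█···█·█·██··██··       
                  ┃█·██··█·······██··█·█·       
                  ┗━━━━━━━━━━━━━━━━━━━━━━━━━━━━━
                                                
                                                
                                                
                                                
                                                
                                                
                                                
                                                
                                                
                                                
                                                
                                                
                                                
                                                
                                                
                                                


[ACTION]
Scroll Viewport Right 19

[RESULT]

  ┃     ┃█··████···█····████·██            ┃    
  ┃     ┃···█············█··█··            ┃    
  ┃     ┃█··█·██··█·█·········█            ┃    
  ┃     ┃██··███···███·········            ┃    
  ┃     ┃····██·········██·····            ┃    
━━┛     ┃███···█···█·█·██··██··            ┃    
        ┃█·██··█·······██··█·█·            ┃    
        ┗━━━━━━━━━━━━━━━━━━━━━━━━━━━━━━━━━━┛    
                                                
                                                
                                                
                                                
                                                
                                                
                                                
                                                
                                                
                                                
                                                
                                                
                                                
                                                
                                                
                                                


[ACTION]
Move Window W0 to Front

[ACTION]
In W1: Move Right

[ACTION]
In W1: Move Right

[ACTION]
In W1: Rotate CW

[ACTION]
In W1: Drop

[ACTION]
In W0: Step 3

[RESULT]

  ┃     ┃·█···█··█···█·█·······            ┃    
  ┃     ┃·████····██·███··██···            ┃    
  ┃     ┃···██·······█··██·····            ┃    
  ┃     ┃██··██·····█·██··█····            ┃    
  ┃     ┃····██···██··█·····█··            ┃    
━━┛     ┃····██····██·······█··            ┃    
        ┃·████····█···███····█·            ┃    
        ┗━━━━━━━━━━━━━━━━━━━━━━━━━━━━━━━━━━┛    
                                                
                                                
                                                
                                                
                                                
                                                
                                                
                                                
                                                
                                                
                                                
                                                
                                                
                                                
                                                
                                                


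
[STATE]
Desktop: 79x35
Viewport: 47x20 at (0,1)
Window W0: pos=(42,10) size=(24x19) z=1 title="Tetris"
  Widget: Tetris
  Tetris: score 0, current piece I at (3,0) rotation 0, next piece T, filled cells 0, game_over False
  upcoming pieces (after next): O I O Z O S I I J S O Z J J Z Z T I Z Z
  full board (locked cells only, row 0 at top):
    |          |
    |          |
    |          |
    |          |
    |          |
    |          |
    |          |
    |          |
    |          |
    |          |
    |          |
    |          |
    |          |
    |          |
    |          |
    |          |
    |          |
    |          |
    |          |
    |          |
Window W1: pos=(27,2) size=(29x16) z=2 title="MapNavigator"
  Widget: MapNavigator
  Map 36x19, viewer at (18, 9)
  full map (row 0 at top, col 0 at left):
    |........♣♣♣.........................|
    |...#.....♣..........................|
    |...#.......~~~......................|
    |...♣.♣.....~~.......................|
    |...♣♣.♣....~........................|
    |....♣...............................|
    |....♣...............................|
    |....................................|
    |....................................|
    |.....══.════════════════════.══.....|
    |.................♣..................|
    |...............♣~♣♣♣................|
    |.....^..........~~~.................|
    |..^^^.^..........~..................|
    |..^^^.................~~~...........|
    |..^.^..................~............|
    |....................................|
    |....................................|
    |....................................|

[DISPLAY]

                                               
                           ┏━━━━━━━━━━━━━━━━━━━
                           ┃ MapNavigator      
                           ┠───────────────────
                           ┃♣.....~~...........
                           ┃.♣....~............
                           ┃...................
                           ┃...................
                           ┃...................
                           ┃...................
                           ┃══.══════════@═════
                           ┃............♣......
                           ┃..........♣~♣♣♣....
                           ┃^..........~~~.....
                           ┃.^..........~......
                           ┃.................~~
                           ┗━━━━━━━━━━━━━━━━━━━
                                          ┃    
                                          ┃    
                                          ┃    


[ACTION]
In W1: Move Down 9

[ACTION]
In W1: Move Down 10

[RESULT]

                                               
                           ┏━━━━━━━━━━━━━━━━━━━
                           ┃ MapNavigator      
                           ┠───────────────────
                           ┃^..........~~~.....
                           ┃.^..........~......
                           ┃.................~~
                           ┃..................~
                           ┃...................
                           ┃...................
                           ┃.............@.....
                           ┃                   
                           ┃                   
                           ┃                   
                           ┃                   
                           ┃                   
                           ┗━━━━━━━━━━━━━━━━━━━
                                          ┃    
                                          ┃    
                                          ┃    


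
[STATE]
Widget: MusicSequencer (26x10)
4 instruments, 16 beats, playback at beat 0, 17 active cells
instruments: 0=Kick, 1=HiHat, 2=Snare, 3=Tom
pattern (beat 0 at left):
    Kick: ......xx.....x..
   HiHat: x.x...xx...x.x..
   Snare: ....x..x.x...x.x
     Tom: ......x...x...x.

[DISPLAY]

      ▼123456789012345    
  Kick······██·····█··    
 HiHat█·█···██···█·█··    
 Snare····█··█·█···█·█    
   Tom······█···█···█·    
                          
                          
                          
                          
                          


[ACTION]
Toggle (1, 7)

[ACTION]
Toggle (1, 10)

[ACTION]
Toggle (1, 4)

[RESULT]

      ▼123456789012345    
  Kick······██·····█··    
 HiHat█·█·█·█···██·█··    
 Snare····█··█·█···█·█    
   Tom······█···█···█·    
                          
                          
                          
                          
                          


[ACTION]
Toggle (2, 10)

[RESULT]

      ▼123456789012345    
  Kick······██·····█··    
 HiHat█·█·█·█···██·█··    
 Snare····█··█·██··█·█    
   Tom······█···█···█·    
                          
                          
                          
                          
                          
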